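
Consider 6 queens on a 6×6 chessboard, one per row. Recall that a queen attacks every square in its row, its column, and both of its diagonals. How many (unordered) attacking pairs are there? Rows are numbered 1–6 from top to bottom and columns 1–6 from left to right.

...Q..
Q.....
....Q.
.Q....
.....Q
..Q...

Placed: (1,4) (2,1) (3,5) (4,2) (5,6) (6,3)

All columns are distinct and no two queens satisfy |Δrow| = |Δcol|, so no pair attacks.

0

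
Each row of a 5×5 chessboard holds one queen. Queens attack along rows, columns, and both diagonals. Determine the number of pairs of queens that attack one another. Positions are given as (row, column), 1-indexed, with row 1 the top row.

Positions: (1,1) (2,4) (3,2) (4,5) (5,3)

0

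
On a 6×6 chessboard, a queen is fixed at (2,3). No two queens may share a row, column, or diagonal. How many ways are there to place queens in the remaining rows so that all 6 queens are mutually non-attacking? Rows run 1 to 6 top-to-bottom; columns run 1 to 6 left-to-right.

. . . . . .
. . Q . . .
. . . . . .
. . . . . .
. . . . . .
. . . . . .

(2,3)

Branch on row 1: col 1 → 0; col 5 → 1; col 6 → 0.
Sum: 0 + 1 + 0 = 1.

1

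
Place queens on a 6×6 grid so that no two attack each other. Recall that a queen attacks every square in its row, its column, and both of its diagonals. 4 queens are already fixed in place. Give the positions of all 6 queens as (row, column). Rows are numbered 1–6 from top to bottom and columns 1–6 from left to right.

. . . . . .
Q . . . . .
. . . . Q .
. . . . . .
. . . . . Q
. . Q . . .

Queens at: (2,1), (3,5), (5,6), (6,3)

Row 1: attacked by (2,1)→{1,2}; (3,5)→{3,5}; (5,6)→{2,6}; (6,3)→{3}. Safe: 4. Place at column 4.
Row 4: attacked by (1,4)→{1,4}; (2,1)→{1,3}; (3,5)→{4,5,6}; (5,6)→{5,6}; (6,3)→{1,3,5}. Safe: 2. Place at column 2.
Columns [4, 1, 5, 2, 6, 3], r−c [-3, 1, -2, 2, -1, 3], r+c [5, 3, 8, 6, 11, 9] are all distinct, so no two queens attack.

(1,4) (2,1) (3,5) (4,2) (5,6) (6,3)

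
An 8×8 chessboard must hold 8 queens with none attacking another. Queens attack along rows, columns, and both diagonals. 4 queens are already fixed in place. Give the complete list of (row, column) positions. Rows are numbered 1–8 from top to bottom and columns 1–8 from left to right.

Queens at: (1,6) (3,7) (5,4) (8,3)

(1,6) (2,2) (3,7) (4,1) (5,4) (6,8) (7,5) (8,3)

Row 2: attacked by (1,6)→{5,6,7}; (3,7)→{6,7,8}; (5,4)→{1,4,7}; (8,3)→{3}. Safe: 2. Place at column 2.
Row 4: attacked by (1,6)→{3,6}; (2,2)→{2,4}; (3,7)→{6,7,8}; (5,4)→{3,4,5}; (8,3)→{3,7}. Safe: 1. Place at column 1.
Row 6: attacked by (1,6)→{1,6}; (2,2)→{2,6}; (3,7)→{4,7}; (4,1)→{1,3}; (5,4)→{3,4,5}; (8,3)→{1,3,5}. Safe: 8. Place at column 8.
Row 7: attacked by (1,6)→{6}; (2,2)→{2,7}; (3,7)→{3,7}; (4,1)→{1,4}; (5,4)→{2,4,6}; (6,8)→{7,8}; (8,3)→{2,3,4}. Safe: 5. Place at column 5.
Columns [6, 2, 7, 1, 4, 8, 5, 3], r−c [-5, 0, -4, 3, 1, -2, 2, 5], r+c [7, 4, 10, 5, 9, 14, 12, 11] are all distinct, so no two queens attack.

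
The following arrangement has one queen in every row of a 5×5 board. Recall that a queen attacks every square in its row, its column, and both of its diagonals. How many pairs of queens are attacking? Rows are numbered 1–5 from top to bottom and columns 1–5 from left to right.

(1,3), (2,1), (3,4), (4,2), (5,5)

0

All columns are distinct and no two queens satisfy |Δrow| = |Δcol|, so no pair attacks.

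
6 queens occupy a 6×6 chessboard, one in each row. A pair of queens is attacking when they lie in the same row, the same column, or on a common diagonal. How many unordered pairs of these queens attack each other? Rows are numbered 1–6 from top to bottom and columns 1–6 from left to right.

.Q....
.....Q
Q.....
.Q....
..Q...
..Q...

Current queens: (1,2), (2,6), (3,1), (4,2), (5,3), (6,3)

Same column: (1,2)–(4,2) (column 2); (5,3)–(6,3) (column 3).
Same diagonal: (2,6)–(5,3) (|2−5| = |6−3| = 3); (3,1)–(4,2) (|3−4| = |1−2| = 1); (3,1)–(5,3) (|3−5| = |1−3| = 2); (4,2)–(5,3) (|4−5| = |2−3| = 1).
Total attacking pairs: 6.

6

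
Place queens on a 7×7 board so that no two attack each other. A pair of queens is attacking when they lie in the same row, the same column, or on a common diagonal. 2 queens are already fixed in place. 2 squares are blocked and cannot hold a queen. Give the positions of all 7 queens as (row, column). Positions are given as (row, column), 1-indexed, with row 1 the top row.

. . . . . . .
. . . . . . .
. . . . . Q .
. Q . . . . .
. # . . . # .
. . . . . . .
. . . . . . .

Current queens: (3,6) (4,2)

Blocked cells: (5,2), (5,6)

(1,7) (2,3) (3,6) (4,2) (5,5) (6,1) (7,4)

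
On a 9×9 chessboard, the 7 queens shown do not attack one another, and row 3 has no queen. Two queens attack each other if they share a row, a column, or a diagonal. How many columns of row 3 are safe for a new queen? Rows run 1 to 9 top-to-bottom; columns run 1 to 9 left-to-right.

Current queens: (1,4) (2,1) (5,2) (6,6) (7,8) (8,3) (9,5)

(1,4) attacks row 3 at column 4 and diagonals 2, 6.
(2,1) attacks row 3 at column 1 and diagonals 2.
(5,2) attacks row 3 at column 2 and diagonals 4.
(6,6) attacks row 3 at column 6 and diagonals 3, 9.
(7,8) attacks row 3 at column 8 and diagonals 4.
(8,3) attacks row 3 at column 3 and diagonals 8.
(9,5) attacks row 3 at column 5.
Attacked columns: {1, 2, 3, 4, 5, 6, 8, 9}. Safe: {7}.

1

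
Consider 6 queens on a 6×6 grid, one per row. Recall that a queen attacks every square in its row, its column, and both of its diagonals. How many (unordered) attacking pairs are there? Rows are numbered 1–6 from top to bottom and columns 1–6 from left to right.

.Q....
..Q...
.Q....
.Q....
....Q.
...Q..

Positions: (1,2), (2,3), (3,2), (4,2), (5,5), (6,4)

Same column: (1,2)–(3,2) (column 2); (1,2)–(4,2) (column 2); (3,2)–(4,2) (column 2).
Same diagonal: (1,2)–(2,3) (|1−2| = |2−3| = 1); (2,3)–(3,2) (|2−3| = |3−2| = 1); (4,2)–(6,4) (|4−6| = |2−4| = 2); (5,5)–(6,4) (|5−6| = |5−4| = 1).
Total attacking pairs: 7.

7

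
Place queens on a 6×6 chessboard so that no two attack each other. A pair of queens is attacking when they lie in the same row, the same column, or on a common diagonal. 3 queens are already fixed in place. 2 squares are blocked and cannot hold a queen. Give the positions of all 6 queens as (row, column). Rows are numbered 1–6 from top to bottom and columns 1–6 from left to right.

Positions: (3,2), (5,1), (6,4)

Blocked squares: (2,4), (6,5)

(1,3) (2,6) (3,2) (4,5) (5,1) (6,4)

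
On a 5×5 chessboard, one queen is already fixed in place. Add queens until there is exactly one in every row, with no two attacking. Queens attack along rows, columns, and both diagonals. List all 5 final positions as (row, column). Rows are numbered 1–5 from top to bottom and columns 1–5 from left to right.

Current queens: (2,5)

Row 1: attacked by (2,5)→{4,5}. Safe: 1, 2, 3. Place at column 3.
Row 3: attacked by (1,3)→{1,3,5}; (2,5)→{4,5}. Safe: 2. Place at column 2.
Row 4: attacked by (1,3)→{3}; (2,5)→{3,5}; (3,2)→{1,2,3}. Safe: 4. Place at column 4.
Row 5: attacked by (1,3)→{3}; (2,5)→{2,5}; (3,2)→{2,4}; (4,4)→{3,4,5}. Safe: 1. Place at column 1.
Columns [3, 5, 2, 4, 1], r−c [-2, -3, 1, 0, 4], r+c [4, 7, 5, 8, 6] are all distinct, so no two queens attack.

(1,3) (2,5) (3,2) (4,4) (5,1)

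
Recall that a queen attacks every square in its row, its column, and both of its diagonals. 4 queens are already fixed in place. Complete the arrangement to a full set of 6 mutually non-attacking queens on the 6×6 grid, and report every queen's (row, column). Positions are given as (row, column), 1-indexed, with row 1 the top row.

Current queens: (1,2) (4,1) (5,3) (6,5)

(1,2) (2,4) (3,6) (4,1) (5,3) (6,5)

Row 2: attacked by (1,2)→{1,2,3}; (4,1)→{1,3}; (5,3)→{3,6}; (6,5)→{1,5}. Safe: 4. Place at column 4.
Row 3: attacked by (1,2)→{2,4}; (2,4)→{3,4,5}; (4,1)→{1,2}; (5,3)→{1,3,5}; (6,5)→{2,5}. Safe: 6. Place at column 6.
Columns [2, 4, 6, 1, 3, 5], r−c [-1, -2, -3, 3, 2, 1], r+c [3, 6, 9, 5, 8, 11] are all distinct, so no two queens attack.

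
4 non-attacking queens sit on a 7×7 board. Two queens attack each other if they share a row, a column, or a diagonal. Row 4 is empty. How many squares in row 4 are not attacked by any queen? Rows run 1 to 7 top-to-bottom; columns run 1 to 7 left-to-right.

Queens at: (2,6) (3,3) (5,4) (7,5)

2

(2,6) attacks row 4 at column 6 and diagonals 4.
(3,3) attacks row 4 at column 3 and diagonals 2, 4.
(5,4) attacks row 4 at column 4 and diagonals 3, 5.
(7,5) attacks row 4 at column 5 and diagonals 2.
Attacked columns: {2, 3, 4, 5, 6}. Safe: {1, 7}.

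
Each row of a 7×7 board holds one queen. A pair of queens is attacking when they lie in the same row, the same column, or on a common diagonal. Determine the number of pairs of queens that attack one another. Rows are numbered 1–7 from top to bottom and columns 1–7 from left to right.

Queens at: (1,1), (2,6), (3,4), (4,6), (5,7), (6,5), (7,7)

4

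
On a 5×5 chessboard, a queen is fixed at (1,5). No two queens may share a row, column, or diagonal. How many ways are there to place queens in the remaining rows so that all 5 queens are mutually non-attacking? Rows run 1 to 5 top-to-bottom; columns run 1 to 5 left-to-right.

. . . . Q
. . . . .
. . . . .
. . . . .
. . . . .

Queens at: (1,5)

2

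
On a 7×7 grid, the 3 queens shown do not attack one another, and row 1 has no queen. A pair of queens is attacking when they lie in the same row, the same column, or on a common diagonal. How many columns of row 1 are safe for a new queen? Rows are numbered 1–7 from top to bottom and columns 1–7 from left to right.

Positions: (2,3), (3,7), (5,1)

1

(2,3) attacks row 1 at column 3 and diagonals 2, 4.
(3,7) attacks row 1 at column 7 and diagonals 5.
(5,1) attacks row 1 at column 1 and diagonals 5.
Attacked columns: {1, 2, 3, 4, 5, 7}. Safe: {6}.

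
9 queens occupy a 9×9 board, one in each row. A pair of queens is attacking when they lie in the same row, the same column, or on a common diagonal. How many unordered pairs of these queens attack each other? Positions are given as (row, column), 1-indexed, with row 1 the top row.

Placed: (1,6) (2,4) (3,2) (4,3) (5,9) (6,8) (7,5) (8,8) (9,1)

Same column: (6,8)–(8,8) (column 8).
Same diagonal: (1,6)–(4,3) (|1−4| = |6−3| = 3); (2,4)–(6,8) (|2−6| = |4−8| = 4); (3,2)–(4,3) (|3−4| = |2−3| = 1); (5,9)–(6,8) (|5−6| = |9−8| = 1).
Total attacking pairs: 5.

5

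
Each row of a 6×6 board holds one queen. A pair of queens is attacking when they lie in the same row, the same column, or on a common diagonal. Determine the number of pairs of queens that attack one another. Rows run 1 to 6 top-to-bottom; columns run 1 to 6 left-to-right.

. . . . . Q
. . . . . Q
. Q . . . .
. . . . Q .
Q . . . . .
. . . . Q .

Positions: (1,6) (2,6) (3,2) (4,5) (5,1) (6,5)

3

Same column: (1,6)–(2,6) (column 6); (4,5)–(6,5) (column 5).
Same diagonal: (3,2)–(6,5) (|3−6| = |2−5| = 3).
Total attacking pairs: 3.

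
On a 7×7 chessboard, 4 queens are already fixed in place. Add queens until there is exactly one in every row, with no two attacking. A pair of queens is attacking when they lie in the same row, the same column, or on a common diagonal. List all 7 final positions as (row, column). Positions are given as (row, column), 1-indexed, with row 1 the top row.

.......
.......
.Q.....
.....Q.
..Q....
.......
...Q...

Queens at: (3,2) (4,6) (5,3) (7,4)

(1,1) (2,5) (3,2) (4,6) (5,3) (6,7) (7,4)

Row 1: attacked by (3,2)→{2,4}; (4,6)→{3,6}; (5,3)→{3,7}; (7,4)→{4}. Safe: 1, 5. Place at column 1.
Row 2: attacked by (1,1)→{1,2}; (3,2)→{1,2,3}; (4,6)→{4,6}; (5,3)→{3,6}; (7,4)→{4}. Safe: 5, 7. Place at column 5.
Row 6: attacked by (1,1)→{1,6}; (2,5)→{1,5}; (3,2)→{2,5}; (4,6)→{4,6}; (5,3)→{2,3,4}; (7,4)→{3,4,5}. Safe: 7. Place at column 7.
Columns [1, 5, 2, 6, 3, 7, 4], r−c [0, -3, 1, -2, 2, -1, 3], r+c [2, 7, 5, 10, 8, 13, 11] are all distinct, so no two queens attack.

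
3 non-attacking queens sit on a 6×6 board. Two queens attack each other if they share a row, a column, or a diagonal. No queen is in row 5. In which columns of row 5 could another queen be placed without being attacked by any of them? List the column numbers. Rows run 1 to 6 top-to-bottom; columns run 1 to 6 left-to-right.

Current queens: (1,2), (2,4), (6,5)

(1,2) attacks row 5 at column 2 and diagonals 6.
(2,4) attacks row 5 at column 4 and diagonals 1.
(6,5) attacks row 5 at column 5 and diagonals 4, 6.
Attacked columns: {1, 2, 4, 5, 6}. Safe: {3}.

columns 3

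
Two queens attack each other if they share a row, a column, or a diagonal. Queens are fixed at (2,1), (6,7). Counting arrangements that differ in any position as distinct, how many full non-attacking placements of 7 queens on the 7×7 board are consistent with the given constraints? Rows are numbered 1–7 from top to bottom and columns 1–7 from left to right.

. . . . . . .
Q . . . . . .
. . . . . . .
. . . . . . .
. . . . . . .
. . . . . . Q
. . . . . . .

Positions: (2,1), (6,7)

4

Branch on row 1: col 3 → 2; col 4 → 1; col 5 → 1; col 6 → 0.
Sum: 2 + 1 + 1 + 0 = 4.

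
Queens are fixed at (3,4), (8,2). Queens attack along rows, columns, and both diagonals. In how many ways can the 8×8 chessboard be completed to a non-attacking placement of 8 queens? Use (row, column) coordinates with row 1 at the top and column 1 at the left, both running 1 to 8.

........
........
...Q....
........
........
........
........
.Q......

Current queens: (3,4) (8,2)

Branch on row 1: col 1 → 0; col 3 → 1; col 5 → 1; col 7 → 0; col 8 → 0.
Sum: 0 + 1 + 1 + 0 + 0 = 2.

2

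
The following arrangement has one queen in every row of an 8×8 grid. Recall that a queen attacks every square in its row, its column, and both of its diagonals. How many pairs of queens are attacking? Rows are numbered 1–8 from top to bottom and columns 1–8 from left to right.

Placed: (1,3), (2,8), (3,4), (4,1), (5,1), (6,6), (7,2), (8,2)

3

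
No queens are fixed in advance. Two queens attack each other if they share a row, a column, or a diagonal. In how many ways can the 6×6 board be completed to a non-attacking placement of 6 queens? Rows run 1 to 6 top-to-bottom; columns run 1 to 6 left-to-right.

Branch on row 1: col 1 → 0; col 2 → 1; col 3 → 1; col 4 → 1; col 5 → 1; col 6 → 0.
Sum: 0 + 1 + 1 + 1 + 1 + 0 = 4.
(This is the classic 6-queens count.)

4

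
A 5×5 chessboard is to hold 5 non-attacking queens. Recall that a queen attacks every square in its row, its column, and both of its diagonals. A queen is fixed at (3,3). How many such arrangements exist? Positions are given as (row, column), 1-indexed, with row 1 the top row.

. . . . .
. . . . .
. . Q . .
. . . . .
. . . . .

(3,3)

2

Branch on row 1: col 2 → 1; col 4 → 1.
Sum: 1 + 1 = 2.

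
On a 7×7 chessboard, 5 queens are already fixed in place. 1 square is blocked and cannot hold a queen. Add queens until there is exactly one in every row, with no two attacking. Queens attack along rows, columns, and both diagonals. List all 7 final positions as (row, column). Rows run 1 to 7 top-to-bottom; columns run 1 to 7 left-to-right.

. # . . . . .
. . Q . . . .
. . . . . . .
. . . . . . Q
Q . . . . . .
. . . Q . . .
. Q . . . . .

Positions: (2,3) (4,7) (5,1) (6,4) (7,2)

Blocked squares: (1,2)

(1,6) (2,3) (3,5) (4,7) (5,1) (6,4) (7,2)

Row 1: attacked by (2,3)→{2,3,4}; (4,7)→{4,7}; (5,1)→{1,5}; (6,4)→{4}; (7,2)→{2}. Blocked: 2. Safe: 6. Place at column 6.
Row 3: attacked by (1,6)→{4,6}; (2,3)→{2,3,4}; (4,7)→{6,7}; (5,1)→{1,3}; (6,4)→{1,4,7}; (7,2)→{2,6}. Safe: 5. Place at column 5.
Columns [6, 3, 5, 7, 1, 4, 2], r−c [-5, -1, -2, -3, 4, 2, 5], r+c [7, 5, 8, 11, 6, 10, 9] are all distinct, so no two queens attack.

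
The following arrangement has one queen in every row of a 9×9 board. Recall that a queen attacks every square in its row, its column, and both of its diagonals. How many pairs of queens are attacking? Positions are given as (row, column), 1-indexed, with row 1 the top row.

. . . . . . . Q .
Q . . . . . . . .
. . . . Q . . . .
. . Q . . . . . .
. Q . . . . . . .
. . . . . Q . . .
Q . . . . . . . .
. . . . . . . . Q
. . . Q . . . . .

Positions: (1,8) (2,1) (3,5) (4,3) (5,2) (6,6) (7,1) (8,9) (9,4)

4

Same column: (2,1)–(7,1) (column 1).
Same diagonal: (2,1)–(4,3) (|2−4| = |1−3| = 2); (3,5)–(7,1) (|3−7| = |5−1| = 4); (4,3)–(5,2) (|4−5| = |3−2| = 1).
Total attacking pairs: 4.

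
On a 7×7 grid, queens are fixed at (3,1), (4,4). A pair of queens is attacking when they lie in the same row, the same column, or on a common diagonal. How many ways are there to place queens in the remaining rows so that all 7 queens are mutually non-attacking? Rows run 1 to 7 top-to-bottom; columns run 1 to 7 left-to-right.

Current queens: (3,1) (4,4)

Branch on row 1: col 2 → 1; col 5 → 0; col 6 → 1.
Sum: 1 + 0 + 1 = 2.

2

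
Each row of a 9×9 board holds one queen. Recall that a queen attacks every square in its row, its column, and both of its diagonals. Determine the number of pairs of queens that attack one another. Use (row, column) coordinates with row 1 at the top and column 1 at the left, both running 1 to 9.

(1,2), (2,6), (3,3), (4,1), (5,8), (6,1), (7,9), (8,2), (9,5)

2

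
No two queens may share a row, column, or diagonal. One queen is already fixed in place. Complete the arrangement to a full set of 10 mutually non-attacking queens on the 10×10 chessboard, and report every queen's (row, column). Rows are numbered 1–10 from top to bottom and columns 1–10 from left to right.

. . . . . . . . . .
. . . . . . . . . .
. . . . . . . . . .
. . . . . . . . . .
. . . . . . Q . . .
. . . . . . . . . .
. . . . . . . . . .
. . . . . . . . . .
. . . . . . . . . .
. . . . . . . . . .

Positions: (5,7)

Row 1: attacked by (5,7)→{3,7}. Safe: 1, 2, 4, 5, 6, 8, 9, 10. Place at column 1.
Row 2: attacked by (1,1)→{1,2}; (5,7)→{4,7,10}. Safe: 3, 5, 6, 8, 9. Place at column 6.
Row 3: attacked by (1,1)→{1,3}; (2,6)→{5,6,7}; (5,7)→{5,7,9}. Safe: 2, 4, 8, 10. Place at column 8.
Row 4: attacked by (1,1)→{1,4}; (2,6)→{4,6,8}; (3,8)→{7,8,9}; (5,7)→{6,7,8}. Safe: 2, 3, 5, 10. Place at column 3.
Row 6: attacked by (1,1)→{1,6}; (2,6)→{2,6,10}; (3,8)→{5,8}; (4,3)→{1,3,5}; (5,7)→{6,7,8}. Safe: 4, 9. Place at column 9.
Row 7: attacked by (1,1)→{1,7}; (2,6)→{1,6}; (3,8)→{4,8}; (4,3)→{3,6}; (5,7)→{5,7,9}; (6,9)→{8,9,10}. Safe: 2. Place at column 2.
Row 8: attacked by (1,1)→{1,8}; (2,6)→{6}; (3,8)→{3,8}; (4,3)→{3,7}; (5,7)→{4,7,10}; (6,9)→{7,9}; (7,2)→{1,2,3}. Safe: 5. Place at column 5.
Row 9: attacked by (1,1)→{1,9}; (2,6)→{6}; (3,8)→{2,8}; (4,3)→{3,8}; (5,7)→{3,7}; (6,9)→{6,9}; (7,2)→{2,4}; (8,5)→{4,5,6}. Safe: 10. Place at column 10.
Row 10: attacked by (1,1)→{1,10}; (2,6)→{6}; (3,8)→{1,8}; (4,3)→{3,9}; (5,7)→{2,7}; (6,9)→{5,9}; (7,2)→{2,5}; (8,5)→{3,5,7}; (9,10)→{9,10}. Safe: 4. Place at column 4.
Columns [1, 6, 8, 3, 7, 9, 2, 5, 10, 4], r−c [0, -4, -5, 1, -2, -3, 5, 3, -1, 6], r+c [2, 8, 11, 7, 12, 15, 9, 13, 19, 14] are all distinct, so no two queens attack.

(1,1) (2,6) (3,8) (4,3) (5,7) (6,9) (7,2) (8,5) (9,10) (10,4)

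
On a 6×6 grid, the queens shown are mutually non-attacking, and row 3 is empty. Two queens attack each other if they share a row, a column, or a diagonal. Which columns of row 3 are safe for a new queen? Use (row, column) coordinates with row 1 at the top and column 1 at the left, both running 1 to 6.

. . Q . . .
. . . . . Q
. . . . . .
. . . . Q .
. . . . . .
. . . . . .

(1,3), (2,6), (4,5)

(1,3) attacks row 3 at column 3 and diagonals 1, 5.
(2,6) attacks row 3 at column 6 and diagonals 5.
(4,5) attacks row 3 at column 5 and diagonals 4, 6.
Attacked columns: {1, 3, 4, 5, 6}. Safe: {2}.

columns 2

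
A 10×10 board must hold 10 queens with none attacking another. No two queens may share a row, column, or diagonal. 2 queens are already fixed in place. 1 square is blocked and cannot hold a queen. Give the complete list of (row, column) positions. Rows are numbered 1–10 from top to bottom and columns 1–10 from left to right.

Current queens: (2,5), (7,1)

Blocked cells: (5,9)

Row 1: attacked by (2,5)→{4,5,6}; (7,1)→{1,7}. Safe: 2, 3, 8, 9, 10. Place at column 2.
Row 3: attacked by (1,2)→{2,4}; (2,5)→{4,5,6}; (7,1)→{1,5}. Safe: 3, 7, 8, 9, 10. Place at column 7.
Row 4: attacked by (1,2)→{2,5}; (2,5)→{3,5,7}; (3,7)→{6,7,8}; (7,1)→{1,4}. Safe: 9, 10. Place at column 9.
Row 5: attacked by (1,2)→{2,6}; (2,5)→{2,5,8}; (3,7)→{5,7,9}; (4,9)→{8,9,10}; (7,1)→{1,3}. Blocked: 9. Safe: 4. Place at column 4.
Row 6: attacked by (1,2)→{2,7}; (2,5)→{1,5,9}; (3,7)→{4,7,10}; (4,9)→{7,9}; (5,4)→{3,4,5}; (7,1)→{1,2}. Safe: 6, 8. Place at column 8.
Row 8: attacked by (1,2)→{2,9}; (2,5)→{5}; (3,7)→{2,7}; (4,9)→{5,9}; (5,4)→{1,4,7}; (6,8)→{6,8,10}; (7,1)→{1,2}. Safe: 3. Place at column 3.
Row 9: attacked by (1,2)→{2,10}; (2,5)→{5}; (3,7)→{1,7}; (4,9)→{4,9}; (5,4)→{4,8}; (6,8)→{5,8}; (7,1)→{1,3}; (8,3)→{2,3,4}. Safe: 6. Place at column 6.
Row 10: attacked by (1,2)→{2}; (2,5)→{5}; (3,7)→{7}; (4,9)→{3,9}; (5,4)→{4,9}; (6,8)→{4,8}; (7,1)→{1,4}; (8,3)→{1,3,5}; (9,6)→{5,6,7}. Safe: 10. Place at column 10.
Columns [2, 5, 7, 9, 4, 8, 1, 3, 6, 10], r−c [-1, -3, -4, -5, 1, -2, 6, 5, 3, 0], r+c [3, 7, 10, 13, 9, 14, 8, 11, 15, 20] are all distinct, so no two queens attack.

(1,2) (2,5) (3,7) (4,9) (5,4) (6,8) (7,1) (8,3) (9,6) (10,10)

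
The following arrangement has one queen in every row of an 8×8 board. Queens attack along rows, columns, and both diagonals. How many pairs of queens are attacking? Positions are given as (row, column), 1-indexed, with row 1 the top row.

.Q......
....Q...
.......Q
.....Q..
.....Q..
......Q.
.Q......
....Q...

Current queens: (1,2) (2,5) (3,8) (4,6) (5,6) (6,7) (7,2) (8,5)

Same column: (1,2)–(7,2) (column 2); (2,5)–(8,5) (column 5); (4,6)–(5,6) (column 6).
Same diagonal: (1,2)–(5,6) (|1−5| = |2−6| = 4); (1,2)–(6,7) (|1−6| = |2−7| = 5); (3,8)–(5,6) (|3−5| = |8−6| = 2); (5,6)–(6,7) (|5−6| = |6−7| = 1); (6,7)–(8,5) (|6−8| = |7−5| = 2).
Total attacking pairs: 8.

8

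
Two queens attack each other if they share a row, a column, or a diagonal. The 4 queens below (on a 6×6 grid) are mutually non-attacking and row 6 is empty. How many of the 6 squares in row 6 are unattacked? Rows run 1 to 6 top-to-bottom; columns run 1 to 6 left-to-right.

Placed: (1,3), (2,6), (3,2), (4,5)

2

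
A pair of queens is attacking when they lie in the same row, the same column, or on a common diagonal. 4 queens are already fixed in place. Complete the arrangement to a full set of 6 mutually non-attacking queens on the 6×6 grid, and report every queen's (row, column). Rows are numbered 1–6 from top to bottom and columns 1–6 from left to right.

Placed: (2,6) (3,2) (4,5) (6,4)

(1,3) (2,6) (3,2) (4,5) (5,1) (6,4)

Row 1: attacked by (2,6)→{5,6}; (3,2)→{2,4}; (4,5)→{2,5}; (6,4)→{4}. Safe: 1, 3. Place at column 3.
Row 5: attacked by (1,3)→{3}; (2,6)→{3,6}; (3,2)→{2,4}; (4,5)→{4,5,6}; (6,4)→{3,4,5}. Safe: 1. Place at column 1.
Columns [3, 6, 2, 5, 1, 4], r−c [-2, -4, 1, -1, 4, 2], r+c [4, 8, 5, 9, 6, 10] are all distinct, so no two queens attack.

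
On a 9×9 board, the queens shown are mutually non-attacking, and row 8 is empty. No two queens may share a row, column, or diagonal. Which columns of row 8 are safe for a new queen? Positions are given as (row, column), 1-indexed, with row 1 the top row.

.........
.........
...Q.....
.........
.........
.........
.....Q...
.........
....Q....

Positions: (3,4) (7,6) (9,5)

columns 1, 2, 3, 8

(3,4) attacks row 8 at column 4 and diagonals 9.
(7,6) attacks row 8 at column 6 and diagonals 5, 7.
(9,5) attacks row 8 at column 5 and diagonals 4, 6.
Attacked columns: {4, 5, 6, 7, 9}. Safe: {1, 2, 3, 8}.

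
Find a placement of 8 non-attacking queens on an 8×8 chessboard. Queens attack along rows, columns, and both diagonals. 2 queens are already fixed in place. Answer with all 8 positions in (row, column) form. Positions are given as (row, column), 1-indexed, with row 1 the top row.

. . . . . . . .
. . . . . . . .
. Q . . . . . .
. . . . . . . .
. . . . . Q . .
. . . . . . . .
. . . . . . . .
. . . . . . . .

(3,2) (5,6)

(1,3) (2,5) (3,2) (4,8) (5,6) (6,4) (7,7) (8,1)

Row 1: attacked by (3,2)→{2,4}; (5,6)→{2,6}. Safe: 1, 3, 5, 7, 8. Place at column 3.
Row 2: attacked by (1,3)→{2,3,4}; (3,2)→{1,2,3}; (5,6)→{3,6}. Safe: 5, 7, 8. Place at column 5.
Row 4: attacked by (1,3)→{3,6}; (2,5)→{3,5,7}; (3,2)→{1,2,3}; (5,6)→{5,6,7}. Safe: 4, 8. Place at column 8.
Row 6: attacked by (1,3)→{3,8}; (2,5)→{1,5}; (3,2)→{2,5}; (4,8)→{6,8}; (5,6)→{5,6,7}. Safe: 4. Place at column 4.
Row 7: attacked by (1,3)→{3}; (2,5)→{5}; (3,2)→{2,6}; (4,8)→{5,8}; (5,6)→{4,6,8}; (6,4)→{3,4,5}. Safe: 1, 7. Place at column 7.
Row 8: attacked by (1,3)→{3}; (2,5)→{5}; (3,2)→{2,7}; (4,8)→{4,8}; (5,6)→{3,6}; (6,4)→{2,4,6}; (7,7)→{6,7,8}. Safe: 1. Place at column 1.
Columns [3, 5, 2, 8, 6, 4, 7, 1], r−c [-2, -3, 1, -4, -1, 2, 0, 7], r+c [4, 7, 5, 12, 11, 10, 14, 9] are all distinct, so no two queens attack.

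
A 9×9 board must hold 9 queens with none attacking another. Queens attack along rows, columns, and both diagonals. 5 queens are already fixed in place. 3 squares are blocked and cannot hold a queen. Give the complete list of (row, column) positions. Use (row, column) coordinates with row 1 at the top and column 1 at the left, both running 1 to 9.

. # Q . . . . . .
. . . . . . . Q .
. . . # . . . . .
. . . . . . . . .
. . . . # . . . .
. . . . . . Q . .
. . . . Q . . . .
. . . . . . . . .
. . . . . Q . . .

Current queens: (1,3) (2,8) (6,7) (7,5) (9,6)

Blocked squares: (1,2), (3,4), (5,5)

Row 3: attacked by (1,3)→{1,3,5}; (2,8)→{7,8,9}; (6,7)→{4,7}; (7,5)→{1,5,9}; (9,6)→{6}. Blocked: 4. Safe: 2. Place at column 2.
Row 4: attacked by (1,3)→{3,6}; (2,8)→{6,8}; (3,2)→{1,2,3}; (6,7)→{5,7,9}; (7,5)→{2,5,8}; (9,6)→{1,6}. Safe: 4. Place at column 4.
Row 5: attacked by (1,3)→{3,7}; (2,8)→{5,8}; (3,2)→{2,4}; (4,4)→{3,4,5}; (6,7)→{6,7,8}; (7,5)→{3,5,7}; (9,6)→{2,6}. Blocked: 5. Safe: 1, 9. Place at column 9.
Row 8: attacked by (1,3)→{3}; (2,8)→{2,8}; (3,2)→{2,7}; (4,4)→{4,8}; (5,9)→{6,9}; (6,7)→{5,7,9}; (7,5)→{4,5,6}; (9,6)→{5,6,7}. Safe: 1. Place at column 1.
Columns [3, 8, 2, 4, 9, 7, 5, 1, 6], r−c [-2, -6, 1, 0, -4, -1, 2, 7, 3], r+c [4, 10, 5, 8, 14, 13, 12, 9, 15] are all distinct, so no two queens attack.

(1,3) (2,8) (3,2) (4,4) (5,9) (6,7) (7,5) (8,1) (9,6)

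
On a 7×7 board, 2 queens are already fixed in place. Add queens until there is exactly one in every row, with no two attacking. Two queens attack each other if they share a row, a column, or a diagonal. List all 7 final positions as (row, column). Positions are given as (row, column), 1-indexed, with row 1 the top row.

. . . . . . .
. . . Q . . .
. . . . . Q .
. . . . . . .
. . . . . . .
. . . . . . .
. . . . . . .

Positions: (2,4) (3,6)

(1,2) (2,4) (3,6) (4,1) (5,3) (6,5) (7,7)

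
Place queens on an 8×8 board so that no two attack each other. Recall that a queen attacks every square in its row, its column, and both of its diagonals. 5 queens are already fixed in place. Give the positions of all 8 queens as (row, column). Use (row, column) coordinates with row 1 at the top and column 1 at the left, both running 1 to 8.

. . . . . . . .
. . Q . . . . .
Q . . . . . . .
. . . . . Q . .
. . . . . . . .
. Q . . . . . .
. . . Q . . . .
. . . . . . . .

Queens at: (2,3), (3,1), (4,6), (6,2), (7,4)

(1,5) (2,3) (3,1) (4,6) (5,8) (6,2) (7,4) (8,7)

Row 1: attacked by (2,3)→{2,3,4}; (3,1)→{1,3}; (4,6)→{3,6}; (6,2)→{2,7}; (7,4)→{4}. Safe: 5, 8. Place at column 5.
Row 5: attacked by (1,5)→{1,5}; (2,3)→{3,6}; (3,1)→{1,3}; (4,6)→{5,6,7}; (6,2)→{1,2,3}; (7,4)→{2,4,6}. Safe: 8. Place at column 8.
Row 8: attacked by (1,5)→{5}; (2,3)→{3}; (3,1)→{1,6}; (4,6)→{2,6}; (5,8)→{5,8}; (6,2)→{2,4}; (7,4)→{3,4,5}. Safe: 7. Place at column 7.
Columns [5, 3, 1, 6, 8, 2, 4, 7], r−c [-4, -1, 2, -2, -3, 4, 3, 1], r+c [6, 5, 4, 10, 13, 8, 11, 15] are all distinct, so no two queens attack.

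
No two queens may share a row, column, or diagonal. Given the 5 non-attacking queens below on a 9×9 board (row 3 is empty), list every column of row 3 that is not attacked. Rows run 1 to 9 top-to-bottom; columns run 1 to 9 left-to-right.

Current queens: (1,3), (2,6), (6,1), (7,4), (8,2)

(1,3) attacks row 3 at column 3 and diagonals 1, 5.
(2,6) attacks row 3 at column 6 and diagonals 5, 7.
(6,1) attacks row 3 at column 1 and diagonals 4.
(7,4) attacks row 3 at column 4 and diagonals 8.
(8,2) attacks row 3 at column 2 and diagonals 7.
Attacked columns: {1, 2, 3, 4, 5, 6, 7, 8}. Safe: {9}.

columns 9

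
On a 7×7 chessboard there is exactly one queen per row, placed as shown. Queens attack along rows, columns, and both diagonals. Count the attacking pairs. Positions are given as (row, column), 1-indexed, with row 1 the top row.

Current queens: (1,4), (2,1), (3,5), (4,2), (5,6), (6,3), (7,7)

All columns are distinct and no two queens satisfy |Δrow| = |Δcol|, so no pair attacks.

0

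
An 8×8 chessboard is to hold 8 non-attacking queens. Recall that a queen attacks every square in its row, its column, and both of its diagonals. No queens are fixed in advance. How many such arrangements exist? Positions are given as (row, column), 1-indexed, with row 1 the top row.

Branch on row 1: col 1 → 4; col 2 → 8; col 3 → 16; col 4 → 18; col 5 → 18; col 6 → 16; col 7 → 8; col 8 → 4.
Sum: 4 + 8 + 16 + 18 + 18 + 16 + 8 + 4 = 92.
(This is the classic 8-queens count.)

92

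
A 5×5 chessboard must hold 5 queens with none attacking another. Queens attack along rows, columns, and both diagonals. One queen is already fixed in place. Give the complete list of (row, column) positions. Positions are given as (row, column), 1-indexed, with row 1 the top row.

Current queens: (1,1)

(1,1) (2,4) (3,2) (4,5) (5,3)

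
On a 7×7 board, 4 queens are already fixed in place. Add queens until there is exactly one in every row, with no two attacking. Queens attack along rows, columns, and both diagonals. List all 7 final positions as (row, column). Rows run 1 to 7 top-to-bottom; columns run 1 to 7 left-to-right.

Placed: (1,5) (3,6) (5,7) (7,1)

Row 2: attacked by (1,5)→{4,5,6}; (3,6)→{5,6,7}; (5,7)→{4,7}; (7,1)→{1,6}. Safe: 2, 3. Place at column 2.
Row 4: attacked by (1,5)→{2,5}; (2,2)→{2,4}; (3,6)→{5,6,7}; (5,7)→{6,7}; (7,1)→{1,4}. Safe: 3. Place at column 3.
Row 6: attacked by (1,5)→{5}; (2,2)→{2,6}; (3,6)→{3,6}; (4,3)→{1,3,5}; (5,7)→{6,7}; (7,1)→{1,2}. Safe: 4. Place at column 4.
Columns [5, 2, 6, 3, 7, 4, 1], r−c [-4, 0, -3, 1, -2, 2, 6], r+c [6, 4, 9, 7, 12, 10, 8] are all distinct, so no two queens attack.

(1,5) (2,2) (3,6) (4,3) (5,7) (6,4) (7,1)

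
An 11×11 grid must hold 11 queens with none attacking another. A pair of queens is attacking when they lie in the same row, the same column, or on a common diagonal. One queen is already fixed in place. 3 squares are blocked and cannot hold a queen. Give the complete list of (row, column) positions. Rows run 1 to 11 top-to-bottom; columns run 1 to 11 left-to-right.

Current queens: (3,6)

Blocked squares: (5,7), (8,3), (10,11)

(1,7) (2,3) (3,6) (4,2) (5,10) (6,8) (7,11) (8,4) (9,1) (10,9) (11,5)

Row 1: attacked by (3,6)→{4,6,8}. Safe: 1, 2, 3, 5, 7, 9, 10, 11. Place at column 7.
Row 2: attacked by (1,7)→{6,7,8}; (3,6)→{5,6,7}. Safe: 1, 2, 3, 4, 9, 10, 11. Place at column 3.
Row 4: attacked by (1,7)→{4,7,10}; (2,3)→{1,3,5}; (3,6)→{5,6,7}. Safe: 2, 8, 9, 11. Place at column 2.
Row 5: attacked by (1,7)→{3,7,11}; (2,3)→{3,6}; (3,6)→{4,6,8}; (4,2)→{1,2,3}. Blocked: 7. Safe: 5, 9, 10. Place at column 10.
Row 6: attacked by (1,7)→{2,7}; (2,3)→{3,7}; (3,6)→{3,6,9}; (4,2)→{2,4}; (5,10)→{9,10,11}. Safe: 1, 5, 8. Place at column 8.
Row 7: attacked by (1,7)→{1,7}; (2,3)→{3,8}; (3,6)→{2,6,10}; (4,2)→{2,5}; (5,10)→{8,10}; (6,8)→{7,8,9}. Safe: 4, 11. Place at column 11.
Row 8: attacked by (1,7)→{7}; (2,3)→{3,9}; (3,6)→{1,6,11}; (4,2)→{2,6}; (5,10)→{7,10}; (6,8)→{6,8,10}; (7,11)→{10,11}. Blocked: 3. Safe: 4, 5. Place at column 4.
Row 9: attacked by (1,7)→{7}; (2,3)→{3,10}; (3,6)→{6}; (4,2)→{2,7}; (5,10)→{6,10}; (6,8)→{5,8,11}; (7,11)→{9,11}; (8,4)→{3,4,5}. Safe: 1. Place at column 1.
Row 10: attacked by (1,7)→{7}; (2,3)→{3,11}; (3,6)→{6}; (4,2)→{2,8}; (5,10)→{5,10}; (6,8)→{4,8}; (7,11)→{8,11}; (8,4)→{2,4,6}; (9,1)→{1,2}. Blocked: 11. Safe: 9. Place at column 9.
Row 11: attacked by (1,7)→{7}; (2,3)→{3}; (3,6)→{6}; (4,2)→{2,9}; (5,10)→{4,10}; (6,8)→{3,8}; (7,11)→{7,11}; (8,4)→{1,4,7}; (9,1)→{1,3}; (10,9)→{8,9,10}. Safe: 5. Place at column 5.
Columns [7, 3, 6, 2, 10, 8, 11, 4, 1, 9, 5], r−c [-6, -1, -3, 2, -5, -2, -4, 4, 8, 1, 6], r+c [8, 5, 9, 6, 15, 14, 18, 12, 10, 19, 16] are all distinct, so no two queens attack.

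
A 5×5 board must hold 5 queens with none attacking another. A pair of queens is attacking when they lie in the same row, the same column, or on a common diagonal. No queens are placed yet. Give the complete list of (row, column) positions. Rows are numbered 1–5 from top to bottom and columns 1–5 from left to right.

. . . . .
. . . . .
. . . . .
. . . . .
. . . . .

(1,4) (2,1) (3,3) (4,5) (5,2)

Row 1: Safe: 1, 2, 3, 4, 5. Place at column 4.
Row 2: attacked by (1,4)→{3,4,5}. Safe: 1, 2. Place at column 1.
Row 3: attacked by (1,4)→{2,4}; (2,1)→{1,2}. Safe: 3, 5. Place at column 3.
Row 4: attacked by (1,4)→{1,4}; (2,1)→{1,3}; (3,3)→{2,3,4}. Safe: 5. Place at column 5.
Row 5: attacked by (1,4)→{4}; (2,1)→{1,4}; (3,3)→{1,3,5}; (4,5)→{4,5}. Safe: 2. Place at column 2.
Columns [4, 1, 3, 5, 2], r−c [-3, 1, 0, -1, 3], r+c [5, 3, 6, 9, 7] are all distinct, so no two queens attack.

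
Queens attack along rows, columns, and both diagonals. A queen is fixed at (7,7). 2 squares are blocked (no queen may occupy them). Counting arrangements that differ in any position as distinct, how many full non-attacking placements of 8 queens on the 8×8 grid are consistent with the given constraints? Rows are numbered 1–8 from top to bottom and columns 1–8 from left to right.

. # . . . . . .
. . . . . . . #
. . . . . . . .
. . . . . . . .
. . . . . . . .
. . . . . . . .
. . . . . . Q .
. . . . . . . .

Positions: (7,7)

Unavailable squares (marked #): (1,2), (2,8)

12

Branch on row 1: col 3 → 5; col 4 → 1; col 5 → 1; col 6 → 3; col 8 → 2.
Sum: 5 + 1 + 1 + 3 + 2 = 12.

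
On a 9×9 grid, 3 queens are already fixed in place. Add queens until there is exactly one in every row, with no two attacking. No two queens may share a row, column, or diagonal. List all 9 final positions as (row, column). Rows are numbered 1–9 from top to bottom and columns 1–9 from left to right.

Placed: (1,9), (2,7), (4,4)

Row 3: attacked by (1,9)→{7,9}; (2,7)→{6,7,8}; (4,4)→{3,4,5}. Safe: 1, 2. Place at column 2.
Row 5: attacked by (1,9)→{5,9}; (2,7)→{4,7}; (3,2)→{2,4}; (4,4)→{3,4,5}. Safe: 1, 6, 8. Place at column 1.
Row 6: attacked by (1,9)→{4,9}; (2,7)→{3,7}; (3,2)→{2,5}; (4,4)→{2,4,6}; (5,1)→{1,2}. Safe: 8. Place at column 8.
Row 7: attacked by (1,9)→{3,9}; (2,7)→{2,7}; (3,2)→{2,6}; (4,4)→{1,4,7}; (5,1)→{1,3}; (6,8)→{7,8,9}. Safe: 5. Place at column 5.
Row 8: attacked by (1,9)→{2,9}; (2,7)→{1,7}; (3,2)→{2,7}; (4,4)→{4,8}; (5,1)→{1,4}; (6,8)→{6,8}; (7,5)→{4,5,6}. Safe: 3. Place at column 3.
Row 9: attacked by (1,9)→{1,9}; (2,7)→{7}; (3,2)→{2,8}; (4,4)→{4,9}; (5,1)→{1,5}; (6,8)→{5,8}; (7,5)→{3,5,7}; (8,3)→{2,3,4}. Safe: 6. Place at column 6.
Columns [9, 7, 2, 4, 1, 8, 5, 3, 6], r−c [-8, -5, 1, 0, 4, -2, 2, 5, 3], r+c [10, 9, 5, 8, 6, 14, 12, 11, 15] are all distinct, so no two queens attack.

(1,9) (2,7) (3,2) (4,4) (5,1) (6,8) (7,5) (8,3) (9,6)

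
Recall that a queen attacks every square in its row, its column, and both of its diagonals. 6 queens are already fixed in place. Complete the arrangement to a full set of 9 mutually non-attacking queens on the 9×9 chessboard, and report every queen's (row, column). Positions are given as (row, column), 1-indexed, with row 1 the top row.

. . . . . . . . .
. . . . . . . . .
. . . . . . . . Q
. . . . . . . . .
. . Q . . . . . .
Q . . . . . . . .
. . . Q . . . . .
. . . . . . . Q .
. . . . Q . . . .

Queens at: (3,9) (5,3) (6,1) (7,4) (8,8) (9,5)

(1,2) (2,7) (3,9) (4,6) (5,3) (6,1) (7,4) (8,8) (9,5)

Row 1: attacked by (3,9)→{7,9}; (5,3)→{3,7}; (6,1)→{1,6}; (7,4)→{4}; (8,8)→{1,8}; (9,5)→{5}. Safe: 2. Place at column 2.
Row 2: attacked by (1,2)→{1,2,3}; (3,9)→{8,9}; (5,3)→{3,6}; (6,1)→{1,5}; (7,4)→{4,9}; (8,8)→{2,8}; (9,5)→{5}. Safe: 7. Place at column 7.
Row 4: attacked by (1,2)→{2,5}; (2,7)→{5,7,9}; (3,9)→{8,9}; (5,3)→{2,3,4}; (6,1)→{1,3}; (7,4)→{1,4,7}; (8,8)→{4,8}; (9,5)→{5}. Safe: 6. Place at column 6.
Columns [2, 7, 9, 6, 3, 1, 4, 8, 5], r−c [-1, -5, -6, -2, 2, 5, 3, 0, 4], r+c [3, 9, 12, 10, 8, 7, 11, 16, 14] are all distinct, so no two queens attack.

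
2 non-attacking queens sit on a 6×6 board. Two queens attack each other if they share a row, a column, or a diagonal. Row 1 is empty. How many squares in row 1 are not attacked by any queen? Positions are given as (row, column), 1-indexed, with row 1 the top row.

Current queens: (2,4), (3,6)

2

(2,4) attacks row 1 at column 4 and diagonals 3, 5.
(3,6) attacks row 1 at column 6 and diagonals 4.
Attacked columns: {3, 4, 5, 6}. Safe: {1, 2}.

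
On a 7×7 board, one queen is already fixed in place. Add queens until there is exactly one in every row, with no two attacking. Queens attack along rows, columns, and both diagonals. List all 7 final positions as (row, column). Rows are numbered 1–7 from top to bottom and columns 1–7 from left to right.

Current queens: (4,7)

(1,6) (2,3) (3,5) (4,7) (5,1) (6,4) (7,2)

Row 1: attacked by (4,7)→{4,7}. Safe: 1, 2, 3, 5, 6. Place at column 6.
Row 2: attacked by (1,6)→{5,6,7}; (4,7)→{5,7}. Safe: 1, 2, 3, 4. Place at column 3.
Row 3: attacked by (1,6)→{4,6}; (2,3)→{2,3,4}; (4,7)→{6,7}. Safe: 1, 5. Place at column 5.
Row 5: attacked by (1,6)→{2,6}; (2,3)→{3,6}; (3,5)→{3,5,7}; (4,7)→{6,7}. Safe: 1, 4. Place at column 1.
Row 6: attacked by (1,6)→{1,6}; (2,3)→{3,7}; (3,5)→{2,5}; (4,7)→{5,7}; (5,1)→{1,2}. Safe: 4. Place at column 4.
Row 7: attacked by (1,6)→{6}; (2,3)→{3}; (3,5)→{1,5}; (4,7)→{4,7}; (5,1)→{1,3}; (6,4)→{3,4,5}. Safe: 2. Place at column 2.
Columns [6, 3, 5, 7, 1, 4, 2], r−c [-5, -1, -2, -3, 4, 2, 5], r+c [7, 5, 8, 11, 6, 10, 9] are all distinct, so no two queens attack.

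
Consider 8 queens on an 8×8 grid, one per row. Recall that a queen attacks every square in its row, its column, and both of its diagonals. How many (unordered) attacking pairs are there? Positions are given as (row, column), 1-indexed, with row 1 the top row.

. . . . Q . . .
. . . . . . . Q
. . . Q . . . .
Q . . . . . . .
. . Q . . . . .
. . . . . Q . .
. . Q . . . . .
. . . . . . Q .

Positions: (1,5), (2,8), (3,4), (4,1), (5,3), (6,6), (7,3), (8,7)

Same column: (5,3)–(7,3) (column 3).
Same diagonal: (2,8)–(7,3) (|2−7| = |8−3| = 5).
Total attacking pairs: 2.

2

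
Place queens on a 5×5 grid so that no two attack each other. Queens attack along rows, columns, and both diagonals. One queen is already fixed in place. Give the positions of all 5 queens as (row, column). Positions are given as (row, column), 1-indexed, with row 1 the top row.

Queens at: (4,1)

Row 1: attacked by (4,1)→{1,4}. Safe: 2, 3, 5. Place at column 2.
Row 2: attacked by (1,2)→{1,2,3}; (4,1)→{1,3}. Safe: 4, 5. Place at column 5.
Row 3: attacked by (1,2)→{2,4}; (2,5)→{4,5}; (4,1)→{1,2}. Safe: 3. Place at column 3.
Row 5: attacked by (1,2)→{2}; (2,5)→{2,5}; (3,3)→{1,3,5}; (4,1)→{1,2}. Safe: 4. Place at column 4.
Columns [2, 5, 3, 1, 4], r−c [-1, -3, 0, 3, 1], r+c [3, 7, 6, 5, 9] are all distinct, so no two queens attack.

(1,2) (2,5) (3,3) (4,1) (5,4)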